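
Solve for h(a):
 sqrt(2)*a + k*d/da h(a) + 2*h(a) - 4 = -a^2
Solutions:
 h(a) = C1*exp(-2*a/k) - a^2/2 + a*k/2 - sqrt(2)*a/2 - k^2/4 + sqrt(2)*k/4 + 2


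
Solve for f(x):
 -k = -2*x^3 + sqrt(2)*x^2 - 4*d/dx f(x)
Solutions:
 f(x) = C1 + k*x/4 - x^4/8 + sqrt(2)*x^3/12


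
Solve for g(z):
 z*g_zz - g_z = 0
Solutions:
 g(z) = C1 + C2*z^2


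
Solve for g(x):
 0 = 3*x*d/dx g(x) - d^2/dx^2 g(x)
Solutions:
 g(x) = C1 + C2*erfi(sqrt(6)*x/2)


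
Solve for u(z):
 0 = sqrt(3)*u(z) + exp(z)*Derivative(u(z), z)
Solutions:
 u(z) = C1*exp(sqrt(3)*exp(-z))


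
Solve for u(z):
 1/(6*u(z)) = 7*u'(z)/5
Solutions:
 u(z) = -sqrt(C1 + 105*z)/21
 u(z) = sqrt(C1 + 105*z)/21


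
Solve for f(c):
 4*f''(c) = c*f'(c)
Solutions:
 f(c) = C1 + C2*erfi(sqrt(2)*c/4)


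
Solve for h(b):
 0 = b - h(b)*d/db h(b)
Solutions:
 h(b) = -sqrt(C1 + b^2)
 h(b) = sqrt(C1 + b^2)


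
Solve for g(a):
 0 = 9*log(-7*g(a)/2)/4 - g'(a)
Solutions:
 -4*Integral(1/(log(-_y) - log(2) + log(7)), (_y, g(a)))/9 = C1 - a


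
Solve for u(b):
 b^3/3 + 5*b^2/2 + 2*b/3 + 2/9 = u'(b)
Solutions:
 u(b) = C1 + b^4/12 + 5*b^3/6 + b^2/3 + 2*b/9


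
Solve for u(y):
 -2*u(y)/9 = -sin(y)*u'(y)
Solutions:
 u(y) = C1*(cos(y) - 1)^(1/9)/(cos(y) + 1)^(1/9)


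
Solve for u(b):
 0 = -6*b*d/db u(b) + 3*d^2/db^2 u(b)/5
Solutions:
 u(b) = C1 + C2*erfi(sqrt(5)*b)


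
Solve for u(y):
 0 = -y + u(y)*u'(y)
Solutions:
 u(y) = -sqrt(C1 + y^2)
 u(y) = sqrt(C1 + y^2)


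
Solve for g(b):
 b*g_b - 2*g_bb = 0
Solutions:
 g(b) = C1 + C2*erfi(b/2)


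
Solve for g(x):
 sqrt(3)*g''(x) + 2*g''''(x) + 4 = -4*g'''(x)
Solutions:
 g(x) = C1 + C2*x + C3*exp(x*(-1 + sqrt(2)*sqrt(2 - sqrt(3))/2)) + C4*exp(-x*(sqrt(2)*sqrt(2 - sqrt(3))/2 + 1)) - 2*sqrt(3)*x^2/3


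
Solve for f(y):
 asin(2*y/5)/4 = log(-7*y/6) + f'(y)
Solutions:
 f(y) = C1 - y*log(-y) + y*asin(2*y/5)/4 - y*log(7) + y + y*log(6) + sqrt(25 - 4*y^2)/8


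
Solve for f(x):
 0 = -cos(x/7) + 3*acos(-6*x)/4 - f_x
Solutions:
 f(x) = C1 + 3*x*acos(-6*x)/4 + sqrt(1 - 36*x^2)/8 - 7*sin(x/7)


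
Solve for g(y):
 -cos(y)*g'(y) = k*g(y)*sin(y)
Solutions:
 g(y) = C1*exp(k*log(cos(y)))


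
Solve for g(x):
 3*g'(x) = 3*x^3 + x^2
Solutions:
 g(x) = C1 + x^4/4 + x^3/9


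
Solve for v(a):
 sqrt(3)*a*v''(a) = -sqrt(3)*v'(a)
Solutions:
 v(a) = C1 + C2*log(a)


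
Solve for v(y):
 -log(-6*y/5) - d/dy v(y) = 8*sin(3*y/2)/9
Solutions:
 v(y) = C1 - y*log(-y) - y*log(6) + y + y*log(5) + 16*cos(3*y/2)/27


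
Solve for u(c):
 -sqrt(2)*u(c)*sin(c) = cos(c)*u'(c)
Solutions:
 u(c) = C1*cos(c)^(sqrt(2))


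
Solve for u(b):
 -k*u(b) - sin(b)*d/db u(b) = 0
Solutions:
 u(b) = C1*exp(k*(-log(cos(b) - 1) + log(cos(b) + 1))/2)


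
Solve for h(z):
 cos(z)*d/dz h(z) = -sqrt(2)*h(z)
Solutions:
 h(z) = C1*(sin(z) - 1)^(sqrt(2)/2)/(sin(z) + 1)^(sqrt(2)/2)


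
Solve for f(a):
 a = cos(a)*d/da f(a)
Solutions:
 f(a) = C1 + Integral(a/cos(a), a)


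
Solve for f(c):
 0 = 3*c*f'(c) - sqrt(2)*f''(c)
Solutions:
 f(c) = C1 + C2*erfi(2^(1/4)*sqrt(3)*c/2)


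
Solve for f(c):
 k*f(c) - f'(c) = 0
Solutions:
 f(c) = C1*exp(c*k)


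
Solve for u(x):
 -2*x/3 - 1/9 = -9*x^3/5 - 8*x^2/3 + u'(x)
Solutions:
 u(x) = C1 + 9*x^4/20 + 8*x^3/9 - x^2/3 - x/9


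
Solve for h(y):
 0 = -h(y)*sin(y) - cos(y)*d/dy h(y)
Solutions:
 h(y) = C1*cos(y)


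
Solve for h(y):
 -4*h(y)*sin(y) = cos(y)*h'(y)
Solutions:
 h(y) = C1*cos(y)^4


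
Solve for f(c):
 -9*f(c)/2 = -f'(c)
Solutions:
 f(c) = C1*exp(9*c/2)


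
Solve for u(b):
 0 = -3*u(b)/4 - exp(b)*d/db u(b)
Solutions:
 u(b) = C1*exp(3*exp(-b)/4)


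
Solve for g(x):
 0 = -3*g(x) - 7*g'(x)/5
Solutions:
 g(x) = C1*exp(-15*x/7)


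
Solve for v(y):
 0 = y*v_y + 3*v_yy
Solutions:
 v(y) = C1 + C2*erf(sqrt(6)*y/6)


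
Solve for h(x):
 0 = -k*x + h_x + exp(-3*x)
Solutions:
 h(x) = C1 + k*x^2/2 + exp(-3*x)/3


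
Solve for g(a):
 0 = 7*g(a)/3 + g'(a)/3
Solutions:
 g(a) = C1*exp(-7*a)


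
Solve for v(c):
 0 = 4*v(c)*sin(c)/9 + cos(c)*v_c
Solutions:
 v(c) = C1*cos(c)^(4/9)


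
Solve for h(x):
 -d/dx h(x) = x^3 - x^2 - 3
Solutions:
 h(x) = C1 - x^4/4 + x^3/3 + 3*x


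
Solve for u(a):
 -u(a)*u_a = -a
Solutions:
 u(a) = -sqrt(C1 + a^2)
 u(a) = sqrt(C1 + a^2)


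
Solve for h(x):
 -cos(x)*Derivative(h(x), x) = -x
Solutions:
 h(x) = C1 + Integral(x/cos(x), x)


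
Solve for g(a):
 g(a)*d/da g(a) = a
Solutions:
 g(a) = -sqrt(C1 + a^2)
 g(a) = sqrt(C1 + a^2)


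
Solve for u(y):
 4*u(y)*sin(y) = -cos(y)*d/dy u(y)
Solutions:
 u(y) = C1*cos(y)^4


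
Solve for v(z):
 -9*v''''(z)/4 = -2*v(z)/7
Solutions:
 v(z) = C1*exp(-14^(3/4)*sqrt(3)*z/21) + C2*exp(14^(3/4)*sqrt(3)*z/21) + C3*sin(14^(3/4)*sqrt(3)*z/21) + C4*cos(14^(3/4)*sqrt(3)*z/21)


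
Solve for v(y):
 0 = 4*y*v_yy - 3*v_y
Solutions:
 v(y) = C1 + C2*y^(7/4)


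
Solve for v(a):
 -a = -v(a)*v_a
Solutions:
 v(a) = -sqrt(C1 + a^2)
 v(a) = sqrt(C1 + a^2)


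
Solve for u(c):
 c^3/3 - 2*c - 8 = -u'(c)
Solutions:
 u(c) = C1 - c^4/12 + c^2 + 8*c


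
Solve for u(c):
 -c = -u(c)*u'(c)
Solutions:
 u(c) = -sqrt(C1 + c^2)
 u(c) = sqrt(C1 + c^2)


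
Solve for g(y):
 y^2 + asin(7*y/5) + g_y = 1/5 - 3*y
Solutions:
 g(y) = C1 - y^3/3 - 3*y^2/2 - y*asin(7*y/5) + y/5 - sqrt(25 - 49*y^2)/7


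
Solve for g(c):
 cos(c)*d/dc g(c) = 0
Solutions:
 g(c) = C1


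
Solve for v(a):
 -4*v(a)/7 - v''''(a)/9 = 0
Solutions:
 v(a) = (C1*sin(sqrt(3)*7^(3/4)*a/7) + C2*cos(sqrt(3)*7^(3/4)*a/7))*exp(-sqrt(3)*7^(3/4)*a/7) + (C3*sin(sqrt(3)*7^(3/4)*a/7) + C4*cos(sqrt(3)*7^(3/4)*a/7))*exp(sqrt(3)*7^(3/4)*a/7)


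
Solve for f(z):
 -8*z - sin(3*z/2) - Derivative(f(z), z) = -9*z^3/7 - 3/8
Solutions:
 f(z) = C1 + 9*z^4/28 - 4*z^2 + 3*z/8 + 2*cos(3*z/2)/3


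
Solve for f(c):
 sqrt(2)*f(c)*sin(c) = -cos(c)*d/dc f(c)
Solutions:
 f(c) = C1*cos(c)^(sqrt(2))


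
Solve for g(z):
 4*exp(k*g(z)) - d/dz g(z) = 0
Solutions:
 g(z) = Piecewise((log(-1/(C1*k + 4*k*z))/k, Ne(k, 0)), (nan, True))
 g(z) = Piecewise((C1 + 4*z, Eq(k, 0)), (nan, True))


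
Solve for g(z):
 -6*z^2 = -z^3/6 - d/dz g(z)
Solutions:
 g(z) = C1 - z^4/24 + 2*z^3


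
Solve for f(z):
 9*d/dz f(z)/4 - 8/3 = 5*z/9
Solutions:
 f(z) = C1 + 10*z^2/81 + 32*z/27


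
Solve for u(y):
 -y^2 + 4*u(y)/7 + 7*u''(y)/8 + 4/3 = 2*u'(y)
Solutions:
 u(y) = C1*exp(4*y*(2 - sqrt(2))/7) + C2*exp(4*y*(sqrt(2) + 2)/7) + 7*y^2/4 + 49*y/4 + 6755/192


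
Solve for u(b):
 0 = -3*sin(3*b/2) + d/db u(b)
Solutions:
 u(b) = C1 - 2*cos(3*b/2)


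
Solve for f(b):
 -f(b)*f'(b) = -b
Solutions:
 f(b) = -sqrt(C1 + b^2)
 f(b) = sqrt(C1 + b^2)


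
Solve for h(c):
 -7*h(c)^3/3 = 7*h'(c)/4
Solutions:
 h(c) = -sqrt(6)*sqrt(-1/(C1 - 4*c))/2
 h(c) = sqrt(6)*sqrt(-1/(C1 - 4*c))/2


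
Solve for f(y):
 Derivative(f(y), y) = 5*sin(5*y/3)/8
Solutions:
 f(y) = C1 - 3*cos(5*y/3)/8


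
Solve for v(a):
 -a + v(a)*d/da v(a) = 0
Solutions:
 v(a) = -sqrt(C1 + a^2)
 v(a) = sqrt(C1 + a^2)


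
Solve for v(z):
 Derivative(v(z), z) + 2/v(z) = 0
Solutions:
 v(z) = -sqrt(C1 - 4*z)
 v(z) = sqrt(C1 - 4*z)


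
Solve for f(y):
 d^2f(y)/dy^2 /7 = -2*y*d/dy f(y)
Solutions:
 f(y) = C1 + C2*erf(sqrt(7)*y)


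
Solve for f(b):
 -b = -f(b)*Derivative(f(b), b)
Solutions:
 f(b) = -sqrt(C1 + b^2)
 f(b) = sqrt(C1 + b^2)


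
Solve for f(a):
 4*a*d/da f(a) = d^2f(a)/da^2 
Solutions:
 f(a) = C1 + C2*erfi(sqrt(2)*a)


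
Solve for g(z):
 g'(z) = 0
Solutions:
 g(z) = C1


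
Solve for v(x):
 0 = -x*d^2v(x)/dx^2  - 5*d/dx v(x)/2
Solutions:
 v(x) = C1 + C2/x^(3/2)


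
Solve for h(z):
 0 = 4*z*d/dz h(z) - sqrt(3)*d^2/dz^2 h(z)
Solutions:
 h(z) = C1 + C2*erfi(sqrt(2)*3^(3/4)*z/3)


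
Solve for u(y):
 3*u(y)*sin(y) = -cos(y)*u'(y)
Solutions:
 u(y) = C1*cos(y)^3


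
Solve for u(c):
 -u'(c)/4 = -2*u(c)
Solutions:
 u(c) = C1*exp(8*c)


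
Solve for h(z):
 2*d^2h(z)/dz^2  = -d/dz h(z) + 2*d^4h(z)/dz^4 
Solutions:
 h(z) = C1 + C2*exp(-6^(1/3)*z*(2*6^(1/3)/(sqrt(33) + 9)^(1/3) + (sqrt(33) + 9)^(1/3))/12)*sin(2^(1/3)*3^(1/6)*z*(-3^(2/3)*(sqrt(33) + 9)^(1/3) + 6*2^(1/3)/(sqrt(33) + 9)^(1/3))/12) + C3*exp(-6^(1/3)*z*(2*6^(1/3)/(sqrt(33) + 9)^(1/3) + (sqrt(33) + 9)^(1/3))/12)*cos(2^(1/3)*3^(1/6)*z*(-3^(2/3)*(sqrt(33) + 9)^(1/3) + 6*2^(1/3)/(sqrt(33) + 9)^(1/3))/12) + C4*exp(6^(1/3)*z*(2*6^(1/3)/(sqrt(33) + 9)^(1/3) + (sqrt(33) + 9)^(1/3))/6)


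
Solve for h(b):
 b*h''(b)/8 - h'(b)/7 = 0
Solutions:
 h(b) = C1 + C2*b^(15/7)


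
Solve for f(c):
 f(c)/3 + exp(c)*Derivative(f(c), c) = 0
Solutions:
 f(c) = C1*exp(exp(-c)/3)


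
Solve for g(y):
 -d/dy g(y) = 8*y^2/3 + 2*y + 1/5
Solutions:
 g(y) = C1 - 8*y^3/9 - y^2 - y/5


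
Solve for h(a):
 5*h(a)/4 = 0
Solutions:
 h(a) = 0


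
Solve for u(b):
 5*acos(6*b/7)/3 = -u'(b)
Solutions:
 u(b) = C1 - 5*b*acos(6*b/7)/3 + 5*sqrt(49 - 36*b^2)/18


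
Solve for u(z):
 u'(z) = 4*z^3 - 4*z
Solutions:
 u(z) = C1 + z^4 - 2*z^2


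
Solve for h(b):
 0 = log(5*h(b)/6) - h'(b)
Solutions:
 -Integral(1/(log(_y) - log(6) + log(5)), (_y, h(b))) = C1 - b


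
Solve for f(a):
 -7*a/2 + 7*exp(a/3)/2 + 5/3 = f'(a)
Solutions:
 f(a) = C1 - 7*a^2/4 + 5*a/3 + 21*exp(a/3)/2


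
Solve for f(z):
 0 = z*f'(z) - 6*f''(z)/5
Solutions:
 f(z) = C1 + C2*erfi(sqrt(15)*z/6)


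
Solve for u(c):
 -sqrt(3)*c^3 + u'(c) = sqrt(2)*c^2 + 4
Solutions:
 u(c) = C1 + sqrt(3)*c^4/4 + sqrt(2)*c^3/3 + 4*c


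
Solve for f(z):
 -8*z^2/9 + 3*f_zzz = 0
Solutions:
 f(z) = C1 + C2*z + C3*z^2 + 2*z^5/405


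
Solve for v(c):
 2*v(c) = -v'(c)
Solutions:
 v(c) = C1*exp(-2*c)


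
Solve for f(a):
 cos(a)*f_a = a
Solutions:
 f(a) = C1 + Integral(a/cos(a), a)


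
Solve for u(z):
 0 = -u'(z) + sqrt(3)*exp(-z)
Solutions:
 u(z) = C1 - sqrt(3)*exp(-z)


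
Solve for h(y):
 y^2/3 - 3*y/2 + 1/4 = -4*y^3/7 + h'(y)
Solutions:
 h(y) = C1 + y^4/7 + y^3/9 - 3*y^2/4 + y/4


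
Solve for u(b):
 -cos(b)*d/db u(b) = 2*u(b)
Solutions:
 u(b) = C1*(sin(b) - 1)/(sin(b) + 1)


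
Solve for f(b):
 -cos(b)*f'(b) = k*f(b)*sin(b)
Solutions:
 f(b) = C1*exp(k*log(cos(b)))


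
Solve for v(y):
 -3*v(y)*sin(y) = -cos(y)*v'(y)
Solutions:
 v(y) = C1/cos(y)^3


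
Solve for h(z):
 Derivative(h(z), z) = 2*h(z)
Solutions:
 h(z) = C1*exp(2*z)


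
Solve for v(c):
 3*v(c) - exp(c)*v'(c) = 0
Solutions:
 v(c) = C1*exp(-3*exp(-c))


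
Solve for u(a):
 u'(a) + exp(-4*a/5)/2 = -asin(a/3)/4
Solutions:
 u(a) = C1 - a*asin(a/3)/4 - sqrt(9 - a^2)/4 + 5*exp(-4*a/5)/8


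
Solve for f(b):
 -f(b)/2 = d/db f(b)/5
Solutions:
 f(b) = C1*exp(-5*b/2)


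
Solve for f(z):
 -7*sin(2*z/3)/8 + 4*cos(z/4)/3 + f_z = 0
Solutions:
 f(z) = C1 - 16*sin(z/4)/3 - 21*cos(2*z/3)/16


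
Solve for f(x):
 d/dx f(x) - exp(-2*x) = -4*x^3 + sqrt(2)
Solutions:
 f(x) = C1 - x^4 + sqrt(2)*x - exp(-2*x)/2


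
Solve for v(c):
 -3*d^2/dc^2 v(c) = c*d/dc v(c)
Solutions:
 v(c) = C1 + C2*erf(sqrt(6)*c/6)


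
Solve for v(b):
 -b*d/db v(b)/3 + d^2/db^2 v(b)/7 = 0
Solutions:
 v(b) = C1 + C2*erfi(sqrt(42)*b/6)


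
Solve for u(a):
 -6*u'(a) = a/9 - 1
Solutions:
 u(a) = C1 - a^2/108 + a/6


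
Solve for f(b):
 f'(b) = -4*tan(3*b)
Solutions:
 f(b) = C1 + 4*log(cos(3*b))/3


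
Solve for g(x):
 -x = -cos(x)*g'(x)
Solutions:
 g(x) = C1 + Integral(x/cos(x), x)


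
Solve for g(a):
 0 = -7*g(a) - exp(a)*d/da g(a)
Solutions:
 g(a) = C1*exp(7*exp(-a))


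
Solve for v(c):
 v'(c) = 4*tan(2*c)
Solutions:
 v(c) = C1 - 2*log(cos(2*c))


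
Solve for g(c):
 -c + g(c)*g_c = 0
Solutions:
 g(c) = -sqrt(C1 + c^2)
 g(c) = sqrt(C1 + c^2)


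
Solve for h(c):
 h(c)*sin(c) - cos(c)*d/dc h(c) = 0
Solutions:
 h(c) = C1/cos(c)


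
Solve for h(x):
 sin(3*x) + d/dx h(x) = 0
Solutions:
 h(x) = C1 + cos(3*x)/3


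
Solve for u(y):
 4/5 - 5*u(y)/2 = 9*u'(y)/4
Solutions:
 u(y) = C1*exp(-10*y/9) + 8/25


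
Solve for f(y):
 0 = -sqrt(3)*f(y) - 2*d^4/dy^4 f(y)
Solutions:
 f(y) = (C1*sin(2^(1/4)*3^(1/8)*y/2) + C2*cos(2^(1/4)*3^(1/8)*y/2))*exp(-2^(1/4)*3^(1/8)*y/2) + (C3*sin(2^(1/4)*3^(1/8)*y/2) + C4*cos(2^(1/4)*3^(1/8)*y/2))*exp(2^(1/4)*3^(1/8)*y/2)


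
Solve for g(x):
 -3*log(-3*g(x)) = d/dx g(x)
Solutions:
 Integral(1/(log(-_y) + log(3)), (_y, g(x)))/3 = C1 - x


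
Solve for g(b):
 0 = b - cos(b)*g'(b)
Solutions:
 g(b) = C1 + Integral(b/cos(b), b)


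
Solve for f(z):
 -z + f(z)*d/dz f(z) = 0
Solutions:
 f(z) = -sqrt(C1 + z^2)
 f(z) = sqrt(C1 + z^2)


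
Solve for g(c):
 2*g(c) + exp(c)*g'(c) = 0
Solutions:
 g(c) = C1*exp(2*exp(-c))


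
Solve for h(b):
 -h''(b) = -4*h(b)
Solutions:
 h(b) = C1*exp(-2*b) + C2*exp(2*b)


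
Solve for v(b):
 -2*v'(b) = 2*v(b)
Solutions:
 v(b) = C1*exp(-b)


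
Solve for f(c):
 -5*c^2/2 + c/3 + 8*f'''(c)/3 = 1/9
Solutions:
 f(c) = C1 + C2*c + C3*c^2 + c^5/64 - c^4/192 + c^3/144


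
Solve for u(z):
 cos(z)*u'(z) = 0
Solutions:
 u(z) = C1


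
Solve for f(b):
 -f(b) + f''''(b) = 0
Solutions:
 f(b) = C1*exp(-b) + C2*exp(b) + C3*sin(b) + C4*cos(b)


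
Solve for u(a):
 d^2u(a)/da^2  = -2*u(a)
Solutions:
 u(a) = C1*sin(sqrt(2)*a) + C2*cos(sqrt(2)*a)


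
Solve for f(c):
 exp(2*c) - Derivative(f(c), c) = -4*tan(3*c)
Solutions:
 f(c) = C1 + exp(2*c)/2 - 4*log(cos(3*c))/3


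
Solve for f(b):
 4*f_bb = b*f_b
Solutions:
 f(b) = C1 + C2*erfi(sqrt(2)*b/4)


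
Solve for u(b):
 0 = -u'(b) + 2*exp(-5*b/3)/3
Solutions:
 u(b) = C1 - 2*exp(-5*b/3)/5


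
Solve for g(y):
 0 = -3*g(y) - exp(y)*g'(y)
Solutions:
 g(y) = C1*exp(3*exp(-y))


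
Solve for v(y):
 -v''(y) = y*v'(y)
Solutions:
 v(y) = C1 + C2*erf(sqrt(2)*y/2)


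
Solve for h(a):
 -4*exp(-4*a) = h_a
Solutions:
 h(a) = C1 + exp(-4*a)


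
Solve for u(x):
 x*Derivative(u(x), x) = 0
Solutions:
 u(x) = C1


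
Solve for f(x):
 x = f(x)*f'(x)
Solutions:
 f(x) = -sqrt(C1 + x^2)
 f(x) = sqrt(C1 + x^2)


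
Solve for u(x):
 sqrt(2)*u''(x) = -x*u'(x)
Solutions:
 u(x) = C1 + C2*erf(2^(1/4)*x/2)


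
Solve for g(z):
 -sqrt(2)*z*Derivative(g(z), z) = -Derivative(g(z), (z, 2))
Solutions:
 g(z) = C1 + C2*erfi(2^(3/4)*z/2)


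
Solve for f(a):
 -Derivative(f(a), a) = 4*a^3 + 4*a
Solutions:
 f(a) = C1 - a^4 - 2*a^2


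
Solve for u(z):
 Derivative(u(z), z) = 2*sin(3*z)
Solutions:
 u(z) = C1 - 2*cos(3*z)/3


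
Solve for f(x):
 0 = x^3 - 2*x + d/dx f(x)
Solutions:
 f(x) = C1 - x^4/4 + x^2


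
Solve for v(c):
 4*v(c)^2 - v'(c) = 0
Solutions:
 v(c) = -1/(C1 + 4*c)


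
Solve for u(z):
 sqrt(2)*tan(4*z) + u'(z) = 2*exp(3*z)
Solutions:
 u(z) = C1 + 2*exp(3*z)/3 + sqrt(2)*log(cos(4*z))/4


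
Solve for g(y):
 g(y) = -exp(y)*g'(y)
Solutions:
 g(y) = C1*exp(exp(-y))


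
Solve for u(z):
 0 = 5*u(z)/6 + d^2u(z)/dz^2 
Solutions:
 u(z) = C1*sin(sqrt(30)*z/6) + C2*cos(sqrt(30)*z/6)


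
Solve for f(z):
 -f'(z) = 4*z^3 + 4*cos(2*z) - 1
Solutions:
 f(z) = C1 - z^4 + z - 2*sin(2*z)


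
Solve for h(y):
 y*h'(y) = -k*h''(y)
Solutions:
 h(y) = C1 + C2*sqrt(k)*erf(sqrt(2)*y*sqrt(1/k)/2)


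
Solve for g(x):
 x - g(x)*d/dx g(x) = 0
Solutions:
 g(x) = -sqrt(C1 + x^2)
 g(x) = sqrt(C1 + x^2)


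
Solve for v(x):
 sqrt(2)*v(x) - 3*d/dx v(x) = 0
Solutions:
 v(x) = C1*exp(sqrt(2)*x/3)


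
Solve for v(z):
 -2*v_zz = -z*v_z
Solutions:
 v(z) = C1 + C2*erfi(z/2)


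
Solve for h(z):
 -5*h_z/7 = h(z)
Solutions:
 h(z) = C1*exp(-7*z/5)


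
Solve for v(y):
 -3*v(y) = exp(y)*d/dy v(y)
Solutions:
 v(y) = C1*exp(3*exp(-y))


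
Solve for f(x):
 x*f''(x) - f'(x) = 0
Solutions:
 f(x) = C1 + C2*x^2


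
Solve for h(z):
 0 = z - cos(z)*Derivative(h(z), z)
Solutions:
 h(z) = C1 + Integral(z/cos(z), z)


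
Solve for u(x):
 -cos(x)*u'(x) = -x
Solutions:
 u(x) = C1 + Integral(x/cos(x), x)


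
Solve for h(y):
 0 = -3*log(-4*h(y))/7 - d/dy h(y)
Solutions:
 7*Integral(1/(log(-_y) + 2*log(2)), (_y, h(y)))/3 = C1 - y


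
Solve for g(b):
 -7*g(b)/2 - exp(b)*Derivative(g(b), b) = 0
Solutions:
 g(b) = C1*exp(7*exp(-b)/2)


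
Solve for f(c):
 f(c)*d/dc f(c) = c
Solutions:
 f(c) = -sqrt(C1 + c^2)
 f(c) = sqrt(C1 + c^2)


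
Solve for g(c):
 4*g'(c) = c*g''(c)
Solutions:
 g(c) = C1 + C2*c^5


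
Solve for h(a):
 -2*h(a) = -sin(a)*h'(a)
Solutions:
 h(a) = C1*(cos(a) - 1)/(cos(a) + 1)


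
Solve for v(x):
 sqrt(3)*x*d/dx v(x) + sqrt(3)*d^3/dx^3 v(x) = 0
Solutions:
 v(x) = C1 + Integral(C2*airyai(-x) + C3*airybi(-x), x)


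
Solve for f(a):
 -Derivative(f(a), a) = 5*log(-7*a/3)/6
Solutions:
 f(a) = C1 - 5*a*log(-a)/6 + 5*a*(-log(7) + 1 + log(3))/6


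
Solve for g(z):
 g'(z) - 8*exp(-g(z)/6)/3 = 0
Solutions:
 g(z) = 6*log(C1 + 4*z/9)


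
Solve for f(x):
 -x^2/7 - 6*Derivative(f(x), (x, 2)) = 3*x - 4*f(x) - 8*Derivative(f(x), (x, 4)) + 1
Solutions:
 f(x) = x^2/28 + 3*x/4 + (C1*sin(2^(3/4)*x*sin(atan(sqrt(23)/3)/2)/2) + C2*cos(2^(3/4)*x*sin(atan(sqrt(23)/3)/2)/2))*exp(-2^(3/4)*x*cos(atan(sqrt(23)/3)/2)/2) + (C3*sin(2^(3/4)*x*sin(atan(sqrt(23)/3)/2)/2) + C4*cos(2^(3/4)*x*sin(atan(sqrt(23)/3)/2)/2))*exp(2^(3/4)*x*cos(atan(sqrt(23)/3)/2)/2) + 5/14


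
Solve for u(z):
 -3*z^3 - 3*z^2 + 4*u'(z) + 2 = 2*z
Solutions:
 u(z) = C1 + 3*z^4/16 + z^3/4 + z^2/4 - z/2


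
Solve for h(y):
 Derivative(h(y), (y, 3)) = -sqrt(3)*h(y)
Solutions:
 h(y) = C3*exp(-3^(1/6)*y) + (C1*sin(3^(2/3)*y/2) + C2*cos(3^(2/3)*y/2))*exp(3^(1/6)*y/2)


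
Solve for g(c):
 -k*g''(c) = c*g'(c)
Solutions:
 g(c) = C1 + C2*sqrt(k)*erf(sqrt(2)*c*sqrt(1/k)/2)


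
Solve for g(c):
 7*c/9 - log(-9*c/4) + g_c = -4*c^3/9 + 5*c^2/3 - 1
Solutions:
 g(c) = C1 - c^4/9 + 5*c^3/9 - 7*c^2/18 + c*log(-c) + 2*c*(-1 - log(2) + log(3))


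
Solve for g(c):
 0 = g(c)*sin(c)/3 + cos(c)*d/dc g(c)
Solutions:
 g(c) = C1*cos(c)^(1/3)


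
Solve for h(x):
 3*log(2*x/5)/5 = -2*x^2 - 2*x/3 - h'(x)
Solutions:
 h(x) = C1 - 2*x^3/3 - x^2/3 - 3*x*log(x)/5 - 3*x*log(2)/5 + 3*x/5 + 3*x*log(5)/5


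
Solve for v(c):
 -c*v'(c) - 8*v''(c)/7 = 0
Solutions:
 v(c) = C1 + C2*erf(sqrt(7)*c/4)


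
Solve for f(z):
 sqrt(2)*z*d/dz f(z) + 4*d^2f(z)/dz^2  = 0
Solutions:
 f(z) = C1 + C2*erf(2^(3/4)*z/4)


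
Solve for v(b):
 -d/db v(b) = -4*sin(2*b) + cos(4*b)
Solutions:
 v(b) = C1 - sin(4*b)/4 - 2*cos(2*b)


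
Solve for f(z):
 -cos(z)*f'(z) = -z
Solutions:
 f(z) = C1 + Integral(z/cos(z), z)


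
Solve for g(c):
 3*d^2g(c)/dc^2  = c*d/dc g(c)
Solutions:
 g(c) = C1 + C2*erfi(sqrt(6)*c/6)


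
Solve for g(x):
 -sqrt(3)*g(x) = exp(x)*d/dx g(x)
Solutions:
 g(x) = C1*exp(sqrt(3)*exp(-x))


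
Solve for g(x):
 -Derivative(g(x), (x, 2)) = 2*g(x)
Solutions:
 g(x) = C1*sin(sqrt(2)*x) + C2*cos(sqrt(2)*x)


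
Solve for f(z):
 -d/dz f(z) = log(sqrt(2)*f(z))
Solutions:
 2*Integral(1/(2*log(_y) + log(2)), (_y, f(z))) = C1 - z


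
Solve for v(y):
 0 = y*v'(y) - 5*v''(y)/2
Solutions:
 v(y) = C1 + C2*erfi(sqrt(5)*y/5)


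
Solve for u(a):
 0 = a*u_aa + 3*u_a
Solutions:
 u(a) = C1 + C2/a^2


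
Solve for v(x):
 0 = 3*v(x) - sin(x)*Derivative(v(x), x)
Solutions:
 v(x) = C1*(cos(x) - 1)^(3/2)/(cos(x) + 1)^(3/2)


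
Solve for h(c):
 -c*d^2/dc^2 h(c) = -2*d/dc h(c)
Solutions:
 h(c) = C1 + C2*c^3


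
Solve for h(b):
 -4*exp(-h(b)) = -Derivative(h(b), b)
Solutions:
 h(b) = log(C1 + 4*b)


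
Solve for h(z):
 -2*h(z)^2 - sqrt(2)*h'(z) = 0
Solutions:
 h(z) = 1/(C1 + sqrt(2)*z)


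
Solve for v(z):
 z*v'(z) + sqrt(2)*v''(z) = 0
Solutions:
 v(z) = C1 + C2*erf(2^(1/4)*z/2)


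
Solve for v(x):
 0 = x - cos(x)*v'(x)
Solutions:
 v(x) = C1 + Integral(x/cos(x), x)


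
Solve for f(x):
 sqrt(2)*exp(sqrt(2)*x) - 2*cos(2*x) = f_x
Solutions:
 f(x) = C1 + exp(sqrt(2)*x) - sin(2*x)


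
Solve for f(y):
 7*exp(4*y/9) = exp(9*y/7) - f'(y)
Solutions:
 f(y) = C1 - 63*exp(4*y/9)/4 + 7*exp(9*y/7)/9


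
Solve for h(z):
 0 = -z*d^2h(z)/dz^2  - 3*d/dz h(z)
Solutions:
 h(z) = C1 + C2/z^2


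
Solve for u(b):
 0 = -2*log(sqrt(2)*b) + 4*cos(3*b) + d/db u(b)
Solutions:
 u(b) = C1 + 2*b*log(b) - 2*b + b*log(2) - 4*sin(3*b)/3


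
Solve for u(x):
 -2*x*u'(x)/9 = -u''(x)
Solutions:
 u(x) = C1 + C2*erfi(x/3)


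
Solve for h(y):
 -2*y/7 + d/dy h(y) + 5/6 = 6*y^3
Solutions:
 h(y) = C1 + 3*y^4/2 + y^2/7 - 5*y/6


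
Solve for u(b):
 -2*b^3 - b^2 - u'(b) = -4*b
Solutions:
 u(b) = C1 - b^4/2 - b^3/3 + 2*b^2


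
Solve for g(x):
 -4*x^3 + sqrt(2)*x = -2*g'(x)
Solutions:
 g(x) = C1 + x^4/2 - sqrt(2)*x^2/4


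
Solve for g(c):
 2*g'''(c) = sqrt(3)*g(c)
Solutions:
 g(c) = C3*exp(2^(2/3)*3^(1/6)*c/2) + (C1*sin(6^(2/3)*c/4) + C2*cos(6^(2/3)*c/4))*exp(-2^(2/3)*3^(1/6)*c/4)


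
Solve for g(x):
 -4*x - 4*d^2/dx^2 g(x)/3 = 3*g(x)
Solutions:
 g(x) = C1*sin(3*x/2) + C2*cos(3*x/2) - 4*x/3


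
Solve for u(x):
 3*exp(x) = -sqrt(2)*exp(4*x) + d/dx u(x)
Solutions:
 u(x) = C1 + sqrt(2)*exp(4*x)/4 + 3*exp(x)


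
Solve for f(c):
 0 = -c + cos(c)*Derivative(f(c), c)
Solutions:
 f(c) = C1 + Integral(c/cos(c), c)


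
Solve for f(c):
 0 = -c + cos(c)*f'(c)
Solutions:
 f(c) = C1 + Integral(c/cos(c), c)


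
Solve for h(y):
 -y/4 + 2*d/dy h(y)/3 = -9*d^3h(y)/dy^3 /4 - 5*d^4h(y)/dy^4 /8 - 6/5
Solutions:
 h(y) = C1 + C2*exp(y*(-18 + 27*3^(1/3)/(5*sqrt(187) + 106)^(1/3) + 3^(2/3)*(5*sqrt(187) + 106)^(1/3))/15)*sin(3^(1/6)*y*(-(5*sqrt(187) + 106)^(1/3) + 9*3^(2/3)/(5*sqrt(187) + 106)^(1/3))/5) + C3*exp(y*(-18 + 27*3^(1/3)/(5*sqrt(187) + 106)^(1/3) + 3^(2/3)*(5*sqrt(187) + 106)^(1/3))/15)*cos(3^(1/6)*y*(-(5*sqrt(187) + 106)^(1/3) + 9*3^(2/3)/(5*sqrt(187) + 106)^(1/3))/5) + C4*exp(-2*y*(27*3^(1/3)/(5*sqrt(187) + 106)^(1/3) + 9 + 3^(2/3)*(5*sqrt(187) + 106)^(1/3))/15) + 3*y^2/16 - 9*y/5


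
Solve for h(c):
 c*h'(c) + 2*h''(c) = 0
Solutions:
 h(c) = C1 + C2*erf(c/2)


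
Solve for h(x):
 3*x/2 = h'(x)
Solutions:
 h(x) = C1 + 3*x^2/4


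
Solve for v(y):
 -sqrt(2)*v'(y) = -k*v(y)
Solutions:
 v(y) = C1*exp(sqrt(2)*k*y/2)


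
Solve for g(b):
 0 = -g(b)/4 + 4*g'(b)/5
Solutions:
 g(b) = C1*exp(5*b/16)


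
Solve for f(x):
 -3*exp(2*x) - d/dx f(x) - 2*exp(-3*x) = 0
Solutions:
 f(x) = C1 - 3*exp(2*x)/2 + 2*exp(-3*x)/3


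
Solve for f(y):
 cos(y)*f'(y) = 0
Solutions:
 f(y) = C1


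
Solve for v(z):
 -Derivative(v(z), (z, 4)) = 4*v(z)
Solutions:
 v(z) = (C1*sin(z) + C2*cos(z))*exp(-z) + (C3*sin(z) + C4*cos(z))*exp(z)


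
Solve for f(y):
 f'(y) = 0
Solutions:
 f(y) = C1


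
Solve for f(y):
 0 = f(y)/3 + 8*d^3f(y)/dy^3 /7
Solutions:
 f(y) = C3*exp(-3^(2/3)*7^(1/3)*y/6) + (C1*sin(3^(1/6)*7^(1/3)*y/4) + C2*cos(3^(1/6)*7^(1/3)*y/4))*exp(3^(2/3)*7^(1/3)*y/12)


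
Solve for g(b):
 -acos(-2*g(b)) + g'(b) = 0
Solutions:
 Integral(1/acos(-2*_y), (_y, g(b))) = C1 + b


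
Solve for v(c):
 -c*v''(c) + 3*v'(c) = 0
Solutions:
 v(c) = C1 + C2*c^4


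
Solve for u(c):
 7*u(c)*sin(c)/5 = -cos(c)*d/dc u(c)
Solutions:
 u(c) = C1*cos(c)^(7/5)


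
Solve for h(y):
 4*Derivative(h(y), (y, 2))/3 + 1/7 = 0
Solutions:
 h(y) = C1 + C2*y - 3*y^2/56


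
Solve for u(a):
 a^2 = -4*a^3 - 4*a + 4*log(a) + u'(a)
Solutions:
 u(a) = C1 + a^4 + a^3/3 + 2*a^2 - 4*a*log(a) + 4*a


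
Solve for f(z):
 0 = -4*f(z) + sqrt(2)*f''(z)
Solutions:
 f(z) = C1*exp(-2^(3/4)*z) + C2*exp(2^(3/4)*z)


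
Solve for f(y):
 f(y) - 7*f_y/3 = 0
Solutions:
 f(y) = C1*exp(3*y/7)


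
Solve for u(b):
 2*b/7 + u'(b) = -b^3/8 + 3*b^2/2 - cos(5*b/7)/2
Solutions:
 u(b) = C1 - b^4/32 + b^3/2 - b^2/7 - 7*sin(5*b/7)/10


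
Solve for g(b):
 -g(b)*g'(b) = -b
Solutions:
 g(b) = -sqrt(C1 + b^2)
 g(b) = sqrt(C1 + b^2)


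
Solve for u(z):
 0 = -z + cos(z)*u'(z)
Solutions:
 u(z) = C1 + Integral(z/cos(z), z)


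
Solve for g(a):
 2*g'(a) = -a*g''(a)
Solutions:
 g(a) = C1 + C2/a


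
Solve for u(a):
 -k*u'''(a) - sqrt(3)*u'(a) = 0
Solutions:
 u(a) = C1 + C2*exp(-3^(1/4)*a*sqrt(-1/k)) + C3*exp(3^(1/4)*a*sqrt(-1/k))


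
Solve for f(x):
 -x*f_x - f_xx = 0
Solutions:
 f(x) = C1 + C2*erf(sqrt(2)*x/2)


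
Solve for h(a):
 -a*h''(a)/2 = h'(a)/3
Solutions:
 h(a) = C1 + C2*a^(1/3)


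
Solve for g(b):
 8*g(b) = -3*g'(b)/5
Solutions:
 g(b) = C1*exp(-40*b/3)


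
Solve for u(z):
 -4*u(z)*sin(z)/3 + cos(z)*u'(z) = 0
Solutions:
 u(z) = C1/cos(z)^(4/3)


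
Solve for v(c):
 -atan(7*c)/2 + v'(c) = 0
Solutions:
 v(c) = C1 + c*atan(7*c)/2 - log(49*c^2 + 1)/28


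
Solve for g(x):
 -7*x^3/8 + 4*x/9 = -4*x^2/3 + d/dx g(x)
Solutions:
 g(x) = C1 - 7*x^4/32 + 4*x^3/9 + 2*x^2/9


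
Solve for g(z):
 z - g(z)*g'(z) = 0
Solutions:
 g(z) = -sqrt(C1 + z^2)
 g(z) = sqrt(C1 + z^2)


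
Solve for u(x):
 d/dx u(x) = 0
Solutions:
 u(x) = C1


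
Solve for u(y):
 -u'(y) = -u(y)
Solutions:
 u(y) = C1*exp(y)


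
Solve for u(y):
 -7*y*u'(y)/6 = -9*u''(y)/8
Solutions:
 u(y) = C1 + C2*erfi(sqrt(42)*y/9)


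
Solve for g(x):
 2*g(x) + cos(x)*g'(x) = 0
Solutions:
 g(x) = C1*(sin(x) - 1)/(sin(x) + 1)


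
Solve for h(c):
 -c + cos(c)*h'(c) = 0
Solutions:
 h(c) = C1 + Integral(c/cos(c), c)


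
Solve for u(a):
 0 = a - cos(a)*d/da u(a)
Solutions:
 u(a) = C1 + Integral(a/cos(a), a)


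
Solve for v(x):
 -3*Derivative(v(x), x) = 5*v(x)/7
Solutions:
 v(x) = C1*exp(-5*x/21)


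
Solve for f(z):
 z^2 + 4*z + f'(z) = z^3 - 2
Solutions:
 f(z) = C1 + z^4/4 - z^3/3 - 2*z^2 - 2*z


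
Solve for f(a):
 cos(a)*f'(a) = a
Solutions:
 f(a) = C1 + Integral(a/cos(a), a)


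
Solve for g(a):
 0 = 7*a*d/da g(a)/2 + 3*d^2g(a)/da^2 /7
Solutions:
 g(a) = C1 + C2*erf(7*sqrt(3)*a/6)


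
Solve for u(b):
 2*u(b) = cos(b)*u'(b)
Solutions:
 u(b) = C1*(sin(b) + 1)/(sin(b) - 1)


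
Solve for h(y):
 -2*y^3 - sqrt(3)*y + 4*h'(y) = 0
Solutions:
 h(y) = C1 + y^4/8 + sqrt(3)*y^2/8


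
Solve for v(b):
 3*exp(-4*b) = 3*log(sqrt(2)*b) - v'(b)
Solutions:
 v(b) = C1 + 3*b*log(b) + b*(-3 + 3*log(2)/2) + 3*exp(-4*b)/4


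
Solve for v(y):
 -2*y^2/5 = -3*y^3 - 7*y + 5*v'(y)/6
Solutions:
 v(y) = C1 + 9*y^4/10 - 4*y^3/25 + 21*y^2/5


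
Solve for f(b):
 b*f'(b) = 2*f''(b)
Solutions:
 f(b) = C1 + C2*erfi(b/2)


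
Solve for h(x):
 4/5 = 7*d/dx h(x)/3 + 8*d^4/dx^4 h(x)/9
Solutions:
 h(x) = C1 + C4*exp(-21^(1/3)*x/2) + 12*x/35 + (C2*sin(3^(5/6)*7^(1/3)*x/4) + C3*cos(3^(5/6)*7^(1/3)*x/4))*exp(21^(1/3)*x/4)


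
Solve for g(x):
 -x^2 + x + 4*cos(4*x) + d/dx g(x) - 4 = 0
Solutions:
 g(x) = C1 + x^3/3 - x^2/2 + 4*x - sin(4*x)


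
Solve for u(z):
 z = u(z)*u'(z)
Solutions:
 u(z) = -sqrt(C1 + z^2)
 u(z) = sqrt(C1 + z^2)


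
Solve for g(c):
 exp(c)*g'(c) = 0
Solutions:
 g(c) = C1


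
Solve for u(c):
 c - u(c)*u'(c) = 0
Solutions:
 u(c) = -sqrt(C1 + c^2)
 u(c) = sqrt(C1 + c^2)


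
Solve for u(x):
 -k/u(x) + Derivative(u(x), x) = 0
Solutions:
 u(x) = -sqrt(C1 + 2*k*x)
 u(x) = sqrt(C1 + 2*k*x)


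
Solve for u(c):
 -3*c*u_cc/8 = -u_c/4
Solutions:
 u(c) = C1 + C2*c^(5/3)


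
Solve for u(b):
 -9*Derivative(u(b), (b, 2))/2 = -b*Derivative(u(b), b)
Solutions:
 u(b) = C1 + C2*erfi(b/3)


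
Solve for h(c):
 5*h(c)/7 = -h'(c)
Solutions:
 h(c) = C1*exp(-5*c/7)


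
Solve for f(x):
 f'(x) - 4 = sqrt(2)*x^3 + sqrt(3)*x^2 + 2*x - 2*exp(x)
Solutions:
 f(x) = C1 + sqrt(2)*x^4/4 + sqrt(3)*x^3/3 + x^2 + 4*x - 2*exp(x)


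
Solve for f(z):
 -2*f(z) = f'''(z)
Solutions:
 f(z) = C3*exp(-2^(1/3)*z) + (C1*sin(2^(1/3)*sqrt(3)*z/2) + C2*cos(2^(1/3)*sqrt(3)*z/2))*exp(2^(1/3)*z/2)


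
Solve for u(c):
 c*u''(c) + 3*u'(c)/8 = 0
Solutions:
 u(c) = C1 + C2*c^(5/8)


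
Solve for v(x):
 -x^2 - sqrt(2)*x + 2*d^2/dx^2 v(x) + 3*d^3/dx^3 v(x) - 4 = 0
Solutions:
 v(x) = C1 + C2*x + C3*exp(-2*x/3) + x^4/24 + x^3*(-3 + sqrt(2))/12 + x^2*(17 - 3*sqrt(2))/8


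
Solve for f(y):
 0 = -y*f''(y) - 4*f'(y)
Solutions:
 f(y) = C1 + C2/y^3


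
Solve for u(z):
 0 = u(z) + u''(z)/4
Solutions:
 u(z) = C1*sin(2*z) + C2*cos(2*z)


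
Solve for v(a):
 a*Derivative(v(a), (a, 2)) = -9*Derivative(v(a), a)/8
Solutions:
 v(a) = C1 + C2/a^(1/8)


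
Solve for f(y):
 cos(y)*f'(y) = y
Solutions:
 f(y) = C1 + Integral(y/cos(y), y)


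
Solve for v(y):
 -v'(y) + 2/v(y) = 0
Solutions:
 v(y) = -sqrt(C1 + 4*y)
 v(y) = sqrt(C1 + 4*y)


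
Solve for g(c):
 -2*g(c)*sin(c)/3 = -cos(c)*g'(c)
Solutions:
 g(c) = C1/cos(c)^(2/3)


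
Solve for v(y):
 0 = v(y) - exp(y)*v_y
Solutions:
 v(y) = C1*exp(-exp(-y))


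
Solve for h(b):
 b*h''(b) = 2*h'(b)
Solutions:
 h(b) = C1 + C2*b^3


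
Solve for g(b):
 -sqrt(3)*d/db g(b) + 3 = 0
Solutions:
 g(b) = C1 + sqrt(3)*b


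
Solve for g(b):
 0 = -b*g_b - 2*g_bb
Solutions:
 g(b) = C1 + C2*erf(b/2)


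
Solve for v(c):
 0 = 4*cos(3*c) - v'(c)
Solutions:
 v(c) = C1 + 4*sin(3*c)/3


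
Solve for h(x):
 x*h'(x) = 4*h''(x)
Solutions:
 h(x) = C1 + C2*erfi(sqrt(2)*x/4)


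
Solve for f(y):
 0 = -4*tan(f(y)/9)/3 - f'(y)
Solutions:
 f(y) = -9*asin(C1*exp(-4*y/27)) + 9*pi
 f(y) = 9*asin(C1*exp(-4*y/27))


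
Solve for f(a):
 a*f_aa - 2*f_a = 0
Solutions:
 f(a) = C1 + C2*a^3


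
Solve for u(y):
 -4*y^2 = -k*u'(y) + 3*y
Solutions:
 u(y) = C1 + 4*y^3/(3*k) + 3*y^2/(2*k)


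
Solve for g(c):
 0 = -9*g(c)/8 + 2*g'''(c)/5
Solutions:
 g(c) = C3*exp(2^(2/3)*45^(1/3)*c/4) + (C1*sin(3*2^(2/3)*3^(1/6)*5^(1/3)*c/8) + C2*cos(3*2^(2/3)*3^(1/6)*5^(1/3)*c/8))*exp(-2^(2/3)*45^(1/3)*c/8)


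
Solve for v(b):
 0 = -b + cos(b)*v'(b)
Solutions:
 v(b) = C1 + Integral(b/cos(b), b)


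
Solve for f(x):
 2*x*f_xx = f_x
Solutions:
 f(x) = C1 + C2*x^(3/2)


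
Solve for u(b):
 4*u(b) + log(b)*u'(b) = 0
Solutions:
 u(b) = C1*exp(-4*li(b))


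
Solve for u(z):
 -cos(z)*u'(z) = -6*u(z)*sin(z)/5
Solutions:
 u(z) = C1/cos(z)^(6/5)


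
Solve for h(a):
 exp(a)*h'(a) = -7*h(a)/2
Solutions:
 h(a) = C1*exp(7*exp(-a)/2)


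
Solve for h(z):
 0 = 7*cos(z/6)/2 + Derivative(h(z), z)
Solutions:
 h(z) = C1 - 21*sin(z/6)


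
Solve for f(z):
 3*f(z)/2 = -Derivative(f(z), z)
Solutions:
 f(z) = C1*exp(-3*z/2)


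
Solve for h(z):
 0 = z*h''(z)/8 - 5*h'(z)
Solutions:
 h(z) = C1 + C2*z^41


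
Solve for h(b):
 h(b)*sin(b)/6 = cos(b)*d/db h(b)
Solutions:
 h(b) = C1/cos(b)^(1/6)


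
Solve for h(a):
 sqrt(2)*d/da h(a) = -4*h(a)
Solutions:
 h(a) = C1*exp(-2*sqrt(2)*a)


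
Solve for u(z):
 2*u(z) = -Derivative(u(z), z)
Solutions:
 u(z) = C1*exp(-2*z)


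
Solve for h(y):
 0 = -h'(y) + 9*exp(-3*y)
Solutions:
 h(y) = C1 - 3*exp(-3*y)


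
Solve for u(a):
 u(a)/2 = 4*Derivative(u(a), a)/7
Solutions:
 u(a) = C1*exp(7*a/8)


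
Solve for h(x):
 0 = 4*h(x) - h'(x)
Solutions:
 h(x) = C1*exp(4*x)


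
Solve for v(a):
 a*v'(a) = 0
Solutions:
 v(a) = C1


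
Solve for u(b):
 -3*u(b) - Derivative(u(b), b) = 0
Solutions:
 u(b) = C1*exp(-3*b)


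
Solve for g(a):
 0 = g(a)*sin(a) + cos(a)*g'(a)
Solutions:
 g(a) = C1*cos(a)


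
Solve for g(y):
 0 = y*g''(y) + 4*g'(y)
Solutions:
 g(y) = C1 + C2/y^3


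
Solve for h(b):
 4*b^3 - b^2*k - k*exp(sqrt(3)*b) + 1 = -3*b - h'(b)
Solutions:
 h(b) = C1 - b^4 + b^3*k/3 - 3*b^2/2 - b + sqrt(3)*k*exp(sqrt(3)*b)/3


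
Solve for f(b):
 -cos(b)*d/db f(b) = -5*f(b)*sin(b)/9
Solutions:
 f(b) = C1/cos(b)^(5/9)


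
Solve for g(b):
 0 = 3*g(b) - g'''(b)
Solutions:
 g(b) = C3*exp(3^(1/3)*b) + (C1*sin(3^(5/6)*b/2) + C2*cos(3^(5/6)*b/2))*exp(-3^(1/3)*b/2)


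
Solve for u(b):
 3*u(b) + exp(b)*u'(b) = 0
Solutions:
 u(b) = C1*exp(3*exp(-b))


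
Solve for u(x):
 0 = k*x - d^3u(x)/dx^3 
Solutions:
 u(x) = C1 + C2*x + C3*x^2 + k*x^4/24


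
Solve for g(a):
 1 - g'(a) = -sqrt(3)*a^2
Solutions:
 g(a) = C1 + sqrt(3)*a^3/3 + a


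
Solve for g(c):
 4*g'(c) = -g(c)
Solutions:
 g(c) = C1*exp(-c/4)


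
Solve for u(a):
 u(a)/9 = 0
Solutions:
 u(a) = 0


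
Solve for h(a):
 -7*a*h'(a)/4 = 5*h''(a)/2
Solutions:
 h(a) = C1 + C2*erf(sqrt(35)*a/10)


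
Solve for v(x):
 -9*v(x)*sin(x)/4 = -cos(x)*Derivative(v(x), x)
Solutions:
 v(x) = C1/cos(x)^(9/4)


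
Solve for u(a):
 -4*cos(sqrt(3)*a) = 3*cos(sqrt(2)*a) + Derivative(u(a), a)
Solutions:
 u(a) = C1 - 3*sqrt(2)*sin(sqrt(2)*a)/2 - 4*sqrt(3)*sin(sqrt(3)*a)/3


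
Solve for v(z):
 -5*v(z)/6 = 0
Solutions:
 v(z) = 0


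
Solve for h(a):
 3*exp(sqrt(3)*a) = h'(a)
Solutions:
 h(a) = C1 + sqrt(3)*exp(sqrt(3)*a)


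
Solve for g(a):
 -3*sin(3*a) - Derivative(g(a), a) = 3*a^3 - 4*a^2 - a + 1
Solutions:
 g(a) = C1 - 3*a^4/4 + 4*a^3/3 + a^2/2 - a + cos(3*a)


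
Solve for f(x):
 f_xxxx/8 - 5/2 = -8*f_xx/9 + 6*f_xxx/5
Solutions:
 f(x) = C1 + C2*x + C3*exp(8*x*(9 - 2*sqrt(14))/15) + C4*exp(8*x*(2*sqrt(14) + 9)/15) + 45*x^2/32


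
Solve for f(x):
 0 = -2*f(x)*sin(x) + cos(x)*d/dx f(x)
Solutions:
 f(x) = C1/cos(x)^2


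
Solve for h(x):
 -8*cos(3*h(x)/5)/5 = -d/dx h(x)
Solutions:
 -8*x/5 - 5*log(sin(3*h(x)/5) - 1)/6 + 5*log(sin(3*h(x)/5) + 1)/6 = C1


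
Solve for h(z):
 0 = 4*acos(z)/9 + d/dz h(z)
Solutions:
 h(z) = C1 - 4*z*acos(z)/9 + 4*sqrt(1 - z^2)/9


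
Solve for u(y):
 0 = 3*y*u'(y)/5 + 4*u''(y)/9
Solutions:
 u(y) = C1 + C2*erf(3*sqrt(30)*y/20)


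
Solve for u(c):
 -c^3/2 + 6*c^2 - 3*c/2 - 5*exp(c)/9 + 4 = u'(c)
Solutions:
 u(c) = C1 - c^4/8 + 2*c^3 - 3*c^2/4 + 4*c - 5*exp(c)/9


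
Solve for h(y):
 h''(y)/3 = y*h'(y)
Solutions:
 h(y) = C1 + C2*erfi(sqrt(6)*y/2)


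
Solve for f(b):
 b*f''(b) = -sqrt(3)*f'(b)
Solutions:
 f(b) = C1 + C2*b^(1 - sqrt(3))


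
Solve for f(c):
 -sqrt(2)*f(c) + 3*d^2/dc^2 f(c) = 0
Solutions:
 f(c) = C1*exp(-2^(1/4)*sqrt(3)*c/3) + C2*exp(2^(1/4)*sqrt(3)*c/3)


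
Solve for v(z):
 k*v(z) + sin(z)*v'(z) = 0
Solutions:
 v(z) = C1*exp(k*(-log(cos(z) - 1) + log(cos(z) + 1))/2)


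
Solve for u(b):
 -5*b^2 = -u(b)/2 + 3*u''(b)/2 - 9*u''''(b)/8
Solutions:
 u(b) = 10*b^2 + (C1 + C2*b)*exp(-sqrt(6)*b/3) + (C3 + C4*b)*exp(sqrt(6)*b/3) + 60


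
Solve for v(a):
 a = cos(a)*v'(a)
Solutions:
 v(a) = C1 + Integral(a/cos(a), a)


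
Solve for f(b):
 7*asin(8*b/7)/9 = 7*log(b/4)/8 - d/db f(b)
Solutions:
 f(b) = C1 + 7*b*log(b)/8 - 7*b*asin(8*b/7)/9 - 7*b*log(2)/4 - 7*b/8 - 7*sqrt(49 - 64*b^2)/72


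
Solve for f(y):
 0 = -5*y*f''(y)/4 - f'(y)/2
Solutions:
 f(y) = C1 + C2*y^(3/5)


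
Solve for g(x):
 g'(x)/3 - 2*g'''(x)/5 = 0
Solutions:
 g(x) = C1 + C2*exp(-sqrt(30)*x/6) + C3*exp(sqrt(30)*x/6)


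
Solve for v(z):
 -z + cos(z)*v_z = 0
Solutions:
 v(z) = C1 + Integral(z/cos(z), z)


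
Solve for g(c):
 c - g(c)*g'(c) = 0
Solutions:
 g(c) = -sqrt(C1 + c^2)
 g(c) = sqrt(C1 + c^2)


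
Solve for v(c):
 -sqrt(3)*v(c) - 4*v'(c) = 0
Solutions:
 v(c) = C1*exp(-sqrt(3)*c/4)


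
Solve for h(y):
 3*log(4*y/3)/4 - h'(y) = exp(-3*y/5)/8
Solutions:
 h(y) = C1 + 3*y*log(y)/4 + 3*y*(-log(3) - 1 + 2*log(2))/4 + 5*exp(-3*y/5)/24


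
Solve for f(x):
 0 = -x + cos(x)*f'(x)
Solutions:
 f(x) = C1 + Integral(x/cos(x), x)


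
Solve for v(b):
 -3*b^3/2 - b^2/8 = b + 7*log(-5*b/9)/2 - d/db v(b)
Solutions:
 v(b) = C1 + 3*b^4/8 + b^3/24 + b^2/2 + 7*b*log(-b)/2 + b*(-7*log(3) - 7/2 + 7*log(5)/2)


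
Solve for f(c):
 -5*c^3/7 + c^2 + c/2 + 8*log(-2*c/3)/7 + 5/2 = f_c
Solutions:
 f(c) = C1 - 5*c^4/28 + c^3/3 + c^2/4 + 8*c*log(-c)/7 + c*(-16*log(3) + 16*log(2) + 19)/14


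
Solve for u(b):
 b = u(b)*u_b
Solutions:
 u(b) = -sqrt(C1 + b^2)
 u(b) = sqrt(C1 + b^2)


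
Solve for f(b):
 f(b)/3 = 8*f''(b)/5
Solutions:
 f(b) = C1*exp(-sqrt(30)*b/12) + C2*exp(sqrt(30)*b/12)


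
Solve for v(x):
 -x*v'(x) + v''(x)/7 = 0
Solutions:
 v(x) = C1 + C2*erfi(sqrt(14)*x/2)


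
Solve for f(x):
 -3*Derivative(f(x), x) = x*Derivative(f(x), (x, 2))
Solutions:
 f(x) = C1 + C2/x^2


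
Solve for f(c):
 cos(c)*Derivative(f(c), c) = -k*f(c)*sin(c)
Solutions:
 f(c) = C1*exp(k*log(cos(c)))


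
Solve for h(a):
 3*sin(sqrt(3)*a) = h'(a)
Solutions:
 h(a) = C1 - sqrt(3)*cos(sqrt(3)*a)


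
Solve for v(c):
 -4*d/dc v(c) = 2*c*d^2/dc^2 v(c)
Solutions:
 v(c) = C1 + C2/c


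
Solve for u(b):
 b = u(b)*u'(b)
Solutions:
 u(b) = -sqrt(C1 + b^2)
 u(b) = sqrt(C1 + b^2)


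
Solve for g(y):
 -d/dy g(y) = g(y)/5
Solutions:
 g(y) = C1*exp(-y/5)


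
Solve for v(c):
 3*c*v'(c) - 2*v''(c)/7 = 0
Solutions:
 v(c) = C1 + C2*erfi(sqrt(21)*c/2)


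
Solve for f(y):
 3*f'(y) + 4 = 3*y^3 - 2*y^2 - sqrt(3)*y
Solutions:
 f(y) = C1 + y^4/4 - 2*y^3/9 - sqrt(3)*y^2/6 - 4*y/3


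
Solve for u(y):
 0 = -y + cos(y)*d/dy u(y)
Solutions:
 u(y) = C1 + Integral(y/cos(y), y)


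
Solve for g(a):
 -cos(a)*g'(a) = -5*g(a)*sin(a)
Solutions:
 g(a) = C1/cos(a)^5


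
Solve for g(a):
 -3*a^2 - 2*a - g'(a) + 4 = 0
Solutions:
 g(a) = C1 - a^3 - a^2 + 4*a


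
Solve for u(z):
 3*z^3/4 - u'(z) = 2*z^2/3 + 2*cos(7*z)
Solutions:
 u(z) = C1 + 3*z^4/16 - 2*z^3/9 - 2*sin(7*z)/7


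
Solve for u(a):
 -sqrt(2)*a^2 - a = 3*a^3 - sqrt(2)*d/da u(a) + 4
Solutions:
 u(a) = C1 + 3*sqrt(2)*a^4/8 + a^3/3 + sqrt(2)*a^2/4 + 2*sqrt(2)*a


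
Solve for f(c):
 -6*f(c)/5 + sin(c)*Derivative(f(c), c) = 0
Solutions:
 f(c) = C1*(cos(c) - 1)^(3/5)/(cos(c) + 1)^(3/5)


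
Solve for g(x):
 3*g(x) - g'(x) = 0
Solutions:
 g(x) = C1*exp(3*x)


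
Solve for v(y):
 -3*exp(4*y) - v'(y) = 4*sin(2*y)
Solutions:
 v(y) = C1 - 3*exp(4*y)/4 + 2*cos(2*y)


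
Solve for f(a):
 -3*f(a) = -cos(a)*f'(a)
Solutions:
 f(a) = C1*(sin(a) + 1)^(3/2)/(sin(a) - 1)^(3/2)


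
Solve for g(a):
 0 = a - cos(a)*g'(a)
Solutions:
 g(a) = C1 + Integral(a/cos(a), a)


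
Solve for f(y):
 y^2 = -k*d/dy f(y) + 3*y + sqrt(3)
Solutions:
 f(y) = C1 - y^3/(3*k) + 3*y^2/(2*k) + sqrt(3)*y/k


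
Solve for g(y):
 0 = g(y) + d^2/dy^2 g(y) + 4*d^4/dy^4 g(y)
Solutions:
 g(y) = (C1*sin(sqrt(2)*y*cos(atan(sqrt(15))/2)/2) + C2*cos(sqrt(2)*y*cos(atan(sqrt(15))/2)/2))*exp(-sqrt(2)*y*sin(atan(sqrt(15))/2)/2) + (C3*sin(sqrt(2)*y*cos(atan(sqrt(15))/2)/2) + C4*cos(sqrt(2)*y*cos(atan(sqrt(15))/2)/2))*exp(sqrt(2)*y*sin(atan(sqrt(15))/2)/2)


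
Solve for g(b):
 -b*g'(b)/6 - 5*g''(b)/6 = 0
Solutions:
 g(b) = C1 + C2*erf(sqrt(10)*b/10)


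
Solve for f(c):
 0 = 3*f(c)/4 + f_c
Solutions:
 f(c) = C1*exp(-3*c/4)


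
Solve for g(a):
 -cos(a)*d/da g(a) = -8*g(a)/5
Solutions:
 g(a) = C1*(sin(a) + 1)^(4/5)/(sin(a) - 1)^(4/5)


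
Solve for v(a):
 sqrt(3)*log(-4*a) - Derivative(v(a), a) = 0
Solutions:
 v(a) = C1 + sqrt(3)*a*log(-a) + sqrt(3)*a*(-1 + 2*log(2))


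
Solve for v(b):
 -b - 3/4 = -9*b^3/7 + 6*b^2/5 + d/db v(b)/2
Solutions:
 v(b) = C1 + 9*b^4/14 - 4*b^3/5 - b^2 - 3*b/2
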